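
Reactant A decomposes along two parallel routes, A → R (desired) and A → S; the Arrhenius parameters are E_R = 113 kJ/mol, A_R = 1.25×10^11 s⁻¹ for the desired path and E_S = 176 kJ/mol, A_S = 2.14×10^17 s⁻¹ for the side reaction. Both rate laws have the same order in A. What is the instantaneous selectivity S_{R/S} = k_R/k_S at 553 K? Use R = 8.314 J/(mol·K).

Since both paths have the same order in A, the concentration cancels and S_{R/S} = k_R/k_S = (A_R/A_S)·exp[(E_S−E_R)/(RT)].
(E_S−E_R)/(RT) = (176−113)×10³/(8.314×553) = 63000/4598 = 13.70.
k_R/k_S = (1.25×10^11/2.14×10^17)·exp(13.70) = 5.841×10^-7 × 8.933×10^5 = 0.522.

0.522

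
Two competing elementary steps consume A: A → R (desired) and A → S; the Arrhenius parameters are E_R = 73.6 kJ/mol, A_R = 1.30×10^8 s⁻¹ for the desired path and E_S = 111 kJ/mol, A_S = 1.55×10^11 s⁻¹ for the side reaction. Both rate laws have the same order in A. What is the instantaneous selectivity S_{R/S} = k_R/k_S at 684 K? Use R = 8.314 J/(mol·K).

0.602

k_R/k_S = (A_R/A_S)·exp[−(E_R−E_S)/(RT)] = (A_R/A_S)·exp[(E_S−E_R)/(RT)].
(E_S−E_R)/(RT) = (111−73.6)×10³/(8.314×684) = 37400/5687 = 6.577.
k_R/k_S = (1.30×10^8/1.55×10^11)·exp(6.577) = 8.387×10^-4 × 718.1 = 0.602.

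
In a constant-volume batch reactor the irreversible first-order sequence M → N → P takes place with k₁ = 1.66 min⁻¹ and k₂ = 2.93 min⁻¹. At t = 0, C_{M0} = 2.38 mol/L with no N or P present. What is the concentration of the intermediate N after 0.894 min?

0.479 mol/L

The intermediate concentration in a first-order A→B→C sequence is C_N = k₁C_{M0}(e^(−k₁t) − e^(−k₂t))/(k₂−k₁).
e^(−k₁t) = e^(−1.66×0.894) = e^(−1.484) = 0.2267; e^(−k₂t) = e^(−2.619) = 0.07285.
C_N = 1.66×2.38/(2.93−1.66) × (0.2267−0.07285) = 3.111×0.1539 = 0.4787 mol/L.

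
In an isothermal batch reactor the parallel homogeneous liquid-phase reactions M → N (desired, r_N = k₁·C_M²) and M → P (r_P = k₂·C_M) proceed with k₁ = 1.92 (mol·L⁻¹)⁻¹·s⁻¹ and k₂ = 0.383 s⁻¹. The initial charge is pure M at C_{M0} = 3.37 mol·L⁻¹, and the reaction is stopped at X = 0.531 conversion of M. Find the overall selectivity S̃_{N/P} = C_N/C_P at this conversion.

11.9

C_M = C_{M0}(1−X) = 1.581 mol·L⁻¹.
Along a PFR/batch, dC_P/dC_M = −r_P/(r_N+r_P) = −k₂/(k₂+k₁·C_M).
Integrating from C_{M0} to C_M: C_P = (0.383/1.92)·ln[(0.383+1.92·3.37)/(0.383+1.92·1.58)] = 0.1995·ln(6.853/3.418) = 0.1388 mol·L⁻¹.
Then C_N = (C_{M0}−C_M) − C_P = 1.789 − 0.1388 = 1.651 mol·L⁻¹.
S̃_{N/P} = C_N/C_P = 1.651/0.1388 = 11.9.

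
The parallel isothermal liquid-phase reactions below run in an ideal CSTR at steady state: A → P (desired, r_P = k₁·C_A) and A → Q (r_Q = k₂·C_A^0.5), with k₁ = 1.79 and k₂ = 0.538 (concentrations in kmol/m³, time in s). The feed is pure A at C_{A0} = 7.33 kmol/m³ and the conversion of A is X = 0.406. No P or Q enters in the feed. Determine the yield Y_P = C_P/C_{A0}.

Exit C_A = C_{A0}(1−X) = 7.33×0.594 = 4.354 kmol/m³.
In a CSTR the entire volume is at exit conditions, so r_P = 1.79×4.354 = 7.794 and r_Q = 0.538×4.354^0.5 = 1.123.
Fraction of consumed A going to P: r_P/(r_P+r_Q) = 0.8741.
C_P = 0.8741·C_{A0}·X = 0.8741×7.33×0.406 = 2.60 kmol/m³; Y_P = C_P/C_{A0} = 0.355.

0.355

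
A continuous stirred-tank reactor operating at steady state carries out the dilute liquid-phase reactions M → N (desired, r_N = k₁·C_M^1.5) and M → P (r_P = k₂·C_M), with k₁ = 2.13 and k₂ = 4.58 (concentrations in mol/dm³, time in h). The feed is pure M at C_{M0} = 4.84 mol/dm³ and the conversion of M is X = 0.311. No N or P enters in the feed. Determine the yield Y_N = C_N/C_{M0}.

0.143

Exit C_M = C_{M0}(1−X) = 4.84×0.689 = 3.335 mol/dm³.
Rates in a CSTR are evaluated at the outlet concentration: r_N = 2.13×3.335^1.5 = 12.97, r_P = 4.58×3.335 = 15.27.
Fraction of consumed M going to N: r_N/(r_N+r_P) = 0.4592.
C_N = 0.4592·C_{M0}·X = 0.4592×4.84×0.311 = 0.691 mol/dm³; Y_N = C_N/C_{M0} = 0.143.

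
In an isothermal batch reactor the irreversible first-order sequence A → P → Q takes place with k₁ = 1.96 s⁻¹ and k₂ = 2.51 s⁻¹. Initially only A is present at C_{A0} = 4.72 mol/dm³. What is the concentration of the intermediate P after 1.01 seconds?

0.990 mol/dm³

Solving the coupled first-order balances gives C_P(t) = [k₁/(k₂−k₁)]·C_{A0}·(e^(−k₁t) − e^(−k₂t)).
e^(−k₁t) = e^(−1.96×1.01) = e^(−1.980) = 0.1381; e^(−k₂t) = e^(−2.535) = 0.07925.
C_P = 1.96×4.72/(2.51−1.96) × (0.1381−0.07925) = 16.82×0.05887 = 0.9902 mol/dm³.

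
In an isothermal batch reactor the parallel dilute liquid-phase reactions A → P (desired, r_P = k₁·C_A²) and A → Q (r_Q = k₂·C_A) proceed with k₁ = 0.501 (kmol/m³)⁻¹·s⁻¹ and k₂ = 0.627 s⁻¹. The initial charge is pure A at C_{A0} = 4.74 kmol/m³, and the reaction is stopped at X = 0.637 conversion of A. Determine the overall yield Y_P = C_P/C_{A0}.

0.452

C_A = C_{A0}(1−X) = 1.721 kmol/m³.
Along a PFR/batch, dC_Q/dC_A = −r_Q/(r_P+r_Q) = −k₂/(k₂+k₁·C_A).
Integrating from C_{A0} to C_A: C_Q = (0.627/0.501)·ln[(0.627+0.501·4.74)/(0.627+0.501·1.72)] = 1.251·ln(3.002/1.489) = 0.8774 kmol/m³.
Then C_P = (C_{A0}−C_A) − C_Q = 3.019 − 0.8774 = 2.142 kmol/m³.
Y_P = C_P/C_{A0} = 2.142/4.74 = 0.452.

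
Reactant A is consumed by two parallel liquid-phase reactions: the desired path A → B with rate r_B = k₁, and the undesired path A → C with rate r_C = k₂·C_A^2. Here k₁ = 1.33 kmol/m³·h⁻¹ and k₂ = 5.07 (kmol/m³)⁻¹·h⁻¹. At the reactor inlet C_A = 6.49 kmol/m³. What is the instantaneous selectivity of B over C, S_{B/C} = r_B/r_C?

S_{B/C} = r_B/r_C = (k₁)/(k₂·C_A^2) = (k₁/k₂)·C_A^-2.
= (1.33) / (5.07×6.490^2) = 1.330/213.5 = 0.00623.

0.00623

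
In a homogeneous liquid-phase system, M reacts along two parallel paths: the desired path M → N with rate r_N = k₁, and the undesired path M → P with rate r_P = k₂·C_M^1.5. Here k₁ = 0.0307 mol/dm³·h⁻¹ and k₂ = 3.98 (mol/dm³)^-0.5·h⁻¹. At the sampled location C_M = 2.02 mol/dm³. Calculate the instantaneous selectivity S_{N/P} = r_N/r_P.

0.00269

S_{N/P} = r_N/r_P = (k₁)/(k₂·C_M^1.5) = (k₁/k₂)·C_M^-1.5.
= (0.0307) / (3.98×2.020^1.5) = 0.03070/11.43 = 0.00269.
The undesired path is higher order in M, so low C_M (CSTR or dilute feed) favours N.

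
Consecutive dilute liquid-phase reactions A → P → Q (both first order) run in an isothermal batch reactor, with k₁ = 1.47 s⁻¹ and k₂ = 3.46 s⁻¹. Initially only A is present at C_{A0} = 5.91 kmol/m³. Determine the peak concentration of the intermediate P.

Evaluating C_P at t_opt = ln(k₂/k₁)/(k₂−k₁) gives C_{P,max}/C_{A0} = (k₁/k₂)^[k₂/(k₂−k₁)].
= (1.47/3.46)^(3.46/(3.46−1.47)) = (0.4249)^(1.739) = 0.2257.
C_{P,max} = 0.2257×5.91 = 1.33 kmol/m³.

1.33 kmol/m³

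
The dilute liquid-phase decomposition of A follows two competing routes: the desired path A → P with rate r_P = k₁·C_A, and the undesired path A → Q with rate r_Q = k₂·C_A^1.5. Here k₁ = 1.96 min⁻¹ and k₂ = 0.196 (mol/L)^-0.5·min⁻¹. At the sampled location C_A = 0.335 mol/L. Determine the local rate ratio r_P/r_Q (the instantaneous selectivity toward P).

17.3

S_{P/Q} = r_P/r_Q = (k₁·C_A)/(k₂·C_A^1.5) = (k₁/k₂)·C_A^-0.5.
= (1.96×0.3350) / (0.196×0.3350^1.5) = 0.6566/0.03800 = 17.3.
The undesired path is higher order in A, so low C_A (CSTR or dilute feed) favours P.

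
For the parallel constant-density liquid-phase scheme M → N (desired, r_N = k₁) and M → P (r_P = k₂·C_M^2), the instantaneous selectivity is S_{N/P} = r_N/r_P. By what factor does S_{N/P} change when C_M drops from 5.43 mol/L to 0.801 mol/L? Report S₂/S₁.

S_{N/P} = (k₁/k₂)·C_M^-2, so S₂/S₁ = (C_{M,2}/C_{M,1})^-2.
= (0.801/5.43)^(-2) = (0.1475)^(-2) = 46.0.

46.0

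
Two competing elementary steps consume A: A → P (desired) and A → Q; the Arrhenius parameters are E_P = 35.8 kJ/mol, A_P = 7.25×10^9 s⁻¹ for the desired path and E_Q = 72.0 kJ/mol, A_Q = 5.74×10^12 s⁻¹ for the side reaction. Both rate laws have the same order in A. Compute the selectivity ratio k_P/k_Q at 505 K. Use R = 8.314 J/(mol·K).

7.01

k_P/k_Q = (A_P/A_Q)·exp[−(E_P−E_Q)/(RT)] = (A_P/A_Q)·exp[(E_Q−E_P)/(RT)].
(E_Q−E_P)/(RT) = (72.0−35.8)×10³/(8.314×505) = 36200/4199 = 8.622.
k_P/k_Q = (7.25×10^9/5.74×10^12)·exp(8.622) = 0.001263 × 5552 = 7.01.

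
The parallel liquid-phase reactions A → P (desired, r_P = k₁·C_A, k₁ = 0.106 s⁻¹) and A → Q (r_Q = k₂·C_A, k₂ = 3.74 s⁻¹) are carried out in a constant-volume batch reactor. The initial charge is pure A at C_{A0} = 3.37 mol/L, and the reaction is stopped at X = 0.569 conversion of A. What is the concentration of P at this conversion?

0.0528 mol/L

C_A = C_{A0}(1−X) = 1.452 mol/L.
Both paths are first order in A, so the instantaneous fraction to P is constant: dC_P/d(−C_A) = k₁/(k₁+k₂) = 0.02756.
C_P = 0.02756·(C_{A0}−C_A) = 0.02756×1.918 = 0.0528 mol/L.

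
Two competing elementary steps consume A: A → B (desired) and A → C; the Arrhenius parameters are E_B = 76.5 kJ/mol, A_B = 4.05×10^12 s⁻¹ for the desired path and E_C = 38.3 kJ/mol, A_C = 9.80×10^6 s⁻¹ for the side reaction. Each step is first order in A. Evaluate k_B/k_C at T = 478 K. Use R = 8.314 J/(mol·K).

27.6

With equal orders, S_{B/C} = k_B/k_C = (A_B/A_C)·exp[(E_C−E_B)/(RT)].
(E_C−E_B)/(RT) = (38.3−76.5)×10³/(8.314×478) = -38200/3974 = -9.612.
k_B/k_C = (4.05×10^12/9.80×10^6)·exp(-9.612) = 4.133×10^5 × 6.690×10^-5 = 27.6.
Since E_B > E_C, raising the temperature improves selectivity toward B.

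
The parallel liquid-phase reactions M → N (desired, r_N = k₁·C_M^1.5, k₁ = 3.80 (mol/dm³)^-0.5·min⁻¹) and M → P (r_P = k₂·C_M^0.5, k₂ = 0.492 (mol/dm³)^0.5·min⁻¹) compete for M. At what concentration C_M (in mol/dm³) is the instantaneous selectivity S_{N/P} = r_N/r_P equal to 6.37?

0.825 mol/dm³

S_{N/P} = (k₁/k₂)·C_M ⇒ C_M = S·k₂/k₁.
= 6.37×0.492/3.80 = 0.825 mol/dm³.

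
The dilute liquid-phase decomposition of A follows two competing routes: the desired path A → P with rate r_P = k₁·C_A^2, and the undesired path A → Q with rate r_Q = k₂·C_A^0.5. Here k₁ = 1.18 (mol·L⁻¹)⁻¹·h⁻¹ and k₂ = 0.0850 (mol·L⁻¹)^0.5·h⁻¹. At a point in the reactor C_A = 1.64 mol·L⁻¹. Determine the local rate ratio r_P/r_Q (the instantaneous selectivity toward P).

S_{P/Q} = r_P/r_Q = (k₁·C_A^2)/(k₂·C_A^0.5) = (k₁/k₂)·C_A^1.5.
= (1.18×1.640^2) / (0.0850×1.640^0.5) = 3.174/0.1089 = 29.2.
Since the desired path is higher order in A, keeping C_A high (PFR or concentrated feed) favours P.

29.2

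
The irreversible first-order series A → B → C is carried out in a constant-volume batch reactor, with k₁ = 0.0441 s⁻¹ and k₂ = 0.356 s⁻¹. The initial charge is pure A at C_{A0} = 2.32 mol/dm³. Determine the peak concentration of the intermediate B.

0.214 mol/dm³

At the optimum, C_{B,max}/C_{A0} = (k₁/k₂)^[k₂/(k₂−k₁)].
= (0.0441/0.356)^(0.356/(0.356−0.0441)) = (0.1239)^(1.141) = 0.09220.
C_{B,max} = 0.09220×2.32 = 0.214 mol/dm³.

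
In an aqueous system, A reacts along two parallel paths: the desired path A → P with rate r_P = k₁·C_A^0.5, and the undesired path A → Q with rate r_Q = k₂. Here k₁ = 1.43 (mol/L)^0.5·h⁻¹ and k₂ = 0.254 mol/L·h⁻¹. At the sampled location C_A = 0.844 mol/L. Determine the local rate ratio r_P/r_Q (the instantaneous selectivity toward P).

S_{P/Q} = r_P/r_Q = (k₁·C_A^0.5)/(k₂) = (k₁/k₂)·C_A^0.5.
= (1.43×0.8440^0.5) / (0.254) = 1.314/0.2540 = 5.17.

5.17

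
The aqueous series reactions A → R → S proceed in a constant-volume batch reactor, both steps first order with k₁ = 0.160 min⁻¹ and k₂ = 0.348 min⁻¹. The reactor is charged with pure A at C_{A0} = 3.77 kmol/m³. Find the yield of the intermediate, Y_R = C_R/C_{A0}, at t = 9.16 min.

Solving the coupled first-order balances gives C_R(t) = [k₁/(k₂−k₁)]·C_{A0}·(e^(−k₁t) − e^(−k₂t)).
e^(−k₁t) = e^(−0.160×9.16) = e^(−1.466) = 0.2309; e^(−k₂t) = e^(−3.188) = 0.04127.
C_R = 0.160×3.77/(0.348−0.160) × (0.2309−0.04127) = 3.209×0.1897 = 0.6086 kmol/m³.
Y_R = C_R/C_{A0} = 0.6086/3.77 = 0.161.

0.161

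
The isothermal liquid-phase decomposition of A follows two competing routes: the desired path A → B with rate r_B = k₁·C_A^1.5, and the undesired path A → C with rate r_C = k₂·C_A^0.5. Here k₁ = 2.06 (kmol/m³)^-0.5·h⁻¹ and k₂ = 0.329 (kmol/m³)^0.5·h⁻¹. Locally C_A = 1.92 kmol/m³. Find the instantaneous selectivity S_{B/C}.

S_{B/C} = r_B/r_C = (k₁·C_A^1.5)/(k₂·C_A^0.5) = (k₁/k₂)·C_A.
= (2.06×1.920^1.5) / (0.329×1.920^0.5) = 5.480/0.4559 = 12.0.

12.0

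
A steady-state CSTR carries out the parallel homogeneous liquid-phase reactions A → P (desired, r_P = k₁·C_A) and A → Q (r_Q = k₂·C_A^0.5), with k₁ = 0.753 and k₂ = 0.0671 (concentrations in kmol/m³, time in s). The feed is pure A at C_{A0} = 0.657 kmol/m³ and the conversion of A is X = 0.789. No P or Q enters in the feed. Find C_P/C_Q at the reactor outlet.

Exit C_A = C_{A0}(1−X) = 0.657×0.211 = 0.1386 kmol/m³.
A CSTR operates uniformly at the exit composition, giving r_P = 0.1044 and r_Q = 0.02498 (each k·C_A^n at C_A = 0.1386).
Overall selectivity = C_P/C_Q = r_Pτ/(r_Qτ) = r_P/r_Q = 4.18.

4.18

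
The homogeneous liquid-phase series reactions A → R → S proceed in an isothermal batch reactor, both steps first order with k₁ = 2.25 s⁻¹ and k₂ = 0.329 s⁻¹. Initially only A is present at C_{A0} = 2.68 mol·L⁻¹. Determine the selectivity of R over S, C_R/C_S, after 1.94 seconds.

1.57

Solving the coupled first-order balances gives C_R(t) = [k₁/(k₂−k₁)]·C_{A0}·(e^(−k₁t) − e^(−k₂t)).
e^(−k₁t) = e^(−2.25×1.94) = e^(−4.365) = 0.01271; e^(−k₂t) = e^(−0.6383) = 0.5282.
C_R = 2.25×2.68/(0.329−2.25) × (0.01271−0.5282) = (-3.139)×(-0.5155) = 1.618 mol·L⁻¹.
C_A = C_{A0}e^(−k₁t) = 0.03408 mol·L⁻¹, so C_S = C_{A0}−C_A−C_R = 1.028 mol·L⁻¹; C_R/C_S = 1.57.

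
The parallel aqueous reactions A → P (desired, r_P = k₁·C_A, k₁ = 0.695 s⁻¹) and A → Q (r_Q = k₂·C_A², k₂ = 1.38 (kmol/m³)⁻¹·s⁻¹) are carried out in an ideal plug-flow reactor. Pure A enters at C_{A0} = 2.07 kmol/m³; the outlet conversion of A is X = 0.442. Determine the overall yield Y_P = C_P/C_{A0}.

C_A = C_{A0}(1−X) = 1.155 kmol/m³.
Along a PFR/batch, dC_P/dC_A = −r_P/(r_P+r_Q) = −k₁/(k₁+k₂·C_A).
Integrating from C_{A0} to C_A: C_P = (0.695/1.38)·ln[(0.695+1.38·2.07)/(0.695+1.38·1.16)] = 0.5036·ln(3.552/2.289) = 0.2212 kmol/m³.
Y_P = C_P/C_{A0} = 0.2212/2.07 = 0.107.

0.107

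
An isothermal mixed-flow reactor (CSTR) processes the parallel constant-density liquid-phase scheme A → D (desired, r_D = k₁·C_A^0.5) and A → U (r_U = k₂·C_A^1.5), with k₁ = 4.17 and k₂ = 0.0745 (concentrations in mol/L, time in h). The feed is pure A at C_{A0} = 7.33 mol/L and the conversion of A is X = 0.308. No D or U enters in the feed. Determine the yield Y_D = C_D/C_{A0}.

0.282

Exit C_A = C_{A0}(1−X) = 7.33×0.692 = 5.072 mol/L.
A CSTR operates uniformly at the exit composition, giving r_D = 9.392 and r_U = 0.8511 (each k·C_A^n at C_A = 5.072).
Fraction of consumed A going to D: r_D/(r_D+r_U) = 0.9169.
C_D = 0.9169·C_{A0}·X = 0.9169×7.33×0.308 = 2.07 mol/L; Y_D = C_D/C_{A0} = 0.282.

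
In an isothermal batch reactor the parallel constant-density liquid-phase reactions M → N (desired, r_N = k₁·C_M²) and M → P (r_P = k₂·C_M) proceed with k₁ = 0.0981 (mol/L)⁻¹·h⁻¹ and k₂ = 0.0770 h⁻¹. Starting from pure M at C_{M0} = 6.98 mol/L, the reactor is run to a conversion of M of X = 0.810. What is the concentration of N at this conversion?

C_M = C_{M0}(1−X) = 1.326 mol/L.
Along a PFR/batch, dC_P/dC_M = −r_P/(r_N+r_P) = −k₂/(k₂+k₁·C_M).
Integrating from C_{M0} to C_M: C_P = (0.0770/0.0981)·ln[(0.0770+0.0981·6.98)/(0.0770+0.0981·1.33)] = 0.7849·ln(0.7617/0.2071) = 1.022 mol/L.
Then C_N = (C_{M0}−C_M) − C_P = 5.654 − 1.022 = 4.632 mol/L.

4.63 mol/L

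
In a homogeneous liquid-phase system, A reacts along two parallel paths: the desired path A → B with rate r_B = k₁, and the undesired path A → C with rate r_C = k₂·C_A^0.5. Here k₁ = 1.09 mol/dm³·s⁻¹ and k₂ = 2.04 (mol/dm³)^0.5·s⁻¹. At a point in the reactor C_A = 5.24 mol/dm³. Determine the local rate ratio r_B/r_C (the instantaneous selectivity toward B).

S_{B/C} = r_B/r_C = (k₁)/(k₂·C_A^0.5) = (k₁/k₂)·C_A^-0.5.
= (1.09) / (2.04×5.240^0.5) = 1.090/4.670 = 0.233.

0.233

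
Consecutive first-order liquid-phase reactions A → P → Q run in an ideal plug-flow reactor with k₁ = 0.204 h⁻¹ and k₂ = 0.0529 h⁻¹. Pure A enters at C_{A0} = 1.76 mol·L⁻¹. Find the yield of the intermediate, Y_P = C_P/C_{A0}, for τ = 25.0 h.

Solving the coupled first-order balances gives C_P(τ) = [k₁/(k₂−k₁)]·C_{A0}·(e^(−k₁τ) − e^(−k₂τ)).
e^(−k₁τ) = e^(−0.204×25.0) = e^(−5.100) = 0.006097; e^(−k₂τ) = e^(−1.323) = 0.2665.
C_P = 0.204×1.76/(0.0529−0.204) × (0.006097−0.2665) = (-2.376)×(-0.2604) = 0.6187 mol·L⁻¹.
Y_P = C_P/C_{A0} = 0.6187/1.76 = 0.352.

0.352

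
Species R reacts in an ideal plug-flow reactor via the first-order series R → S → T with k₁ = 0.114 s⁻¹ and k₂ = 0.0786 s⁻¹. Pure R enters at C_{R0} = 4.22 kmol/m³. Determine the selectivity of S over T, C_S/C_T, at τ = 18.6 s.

Solving the coupled first-order balances gives C_S(τ) = [k₁/(k₂−k₁)]·C_{R0}·(e^(−k₁τ) − e^(−k₂τ)).
e^(−k₁τ) = e^(−0.114×18.6) = e^(−2.120) = 0.1200; e^(−k₂τ) = e^(−1.462) = 0.2318.
C_S = 0.114×4.22/(0.0786−0.114) × (0.1200−0.2318) = (-13.59)×(-0.1118) = 1.519 kmol/m³.
C_R = C_{R0}e^(−k₁τ) = 0.5063 kmol/m³, so C_T = C_{R0}−C_R−C_S = 2.194 kmol/m³; C_S/C_T = 0.692.

0.692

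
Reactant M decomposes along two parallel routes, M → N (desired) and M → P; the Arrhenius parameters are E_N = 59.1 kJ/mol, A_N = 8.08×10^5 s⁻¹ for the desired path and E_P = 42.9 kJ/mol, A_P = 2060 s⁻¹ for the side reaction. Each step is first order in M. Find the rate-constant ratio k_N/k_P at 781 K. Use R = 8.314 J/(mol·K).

32.4

Since both paths have the same order in M, the concentration cancels and S_{N/P} = k_N/k_P = (A_N/A_P)·exp[(E_P−E_N)/(RT)].
(E_P−E_N)/(RT) = (42.9−59.1)×10³/(8.314×781) = -16200/6493 = -2.495.
k_N/k_P = (8.08×10^5/2060)·exp(-2.495) = 392.2 × 0.08250 = 32.4.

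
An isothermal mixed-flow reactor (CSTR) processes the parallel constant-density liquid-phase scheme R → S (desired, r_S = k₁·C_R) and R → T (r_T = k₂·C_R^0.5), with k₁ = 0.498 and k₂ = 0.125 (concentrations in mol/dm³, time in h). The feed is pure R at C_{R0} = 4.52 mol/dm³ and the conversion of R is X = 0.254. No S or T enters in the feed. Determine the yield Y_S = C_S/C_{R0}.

0.223

Exit C_R = C_{R0}(1−X) = 4.52×0.746 = 3.372 mol/dm³.
A CSTR operates uniformly at the exit composition, giving r_S = 1.679 and r_T = 0.2295 (each k·C_R^n at C_R = 3.372).
Fraction of consumed R going to S: r_S/(r_S+r_T) = 0.8797.
C_S = 0.8797·C_{R0}·X = 0.8797×4.52×0.254 = 1.01 mol/dm³; Y_S = C_S/C_{R0} = 0.223.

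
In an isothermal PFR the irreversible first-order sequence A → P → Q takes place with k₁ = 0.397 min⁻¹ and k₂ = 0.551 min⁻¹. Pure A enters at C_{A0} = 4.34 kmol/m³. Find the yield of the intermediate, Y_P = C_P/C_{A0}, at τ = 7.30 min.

0.0959

The intermediate concentration in a first-order A→B→C sequence is C_P = k₁C_{A0}(e^(−k₁τ) − e^(−k₂τ))/(k₂−k₁).
e^(−k₁τ) = e^(−0.397×7.30) = e^(−2.898) = 0.05513; e^(−k₂τ) = e^(−4.022) = 0.01791.
C_P = 0.397×4.34/(0.551−0.397) × (0.05513−0.01791) = 11.19×0.03722 = 0.4164 kmol/m³.
Y_P = C_P/C_{A0} = 0.4164/4.34 = 0.0959.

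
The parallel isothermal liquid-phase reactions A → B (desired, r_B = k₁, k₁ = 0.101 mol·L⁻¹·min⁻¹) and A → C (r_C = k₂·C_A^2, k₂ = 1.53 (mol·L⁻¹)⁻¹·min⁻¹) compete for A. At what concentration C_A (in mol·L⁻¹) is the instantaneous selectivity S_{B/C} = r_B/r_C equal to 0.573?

S_{B/C} = (k₁/k₂)·C_A^-2 ⇒ C_A = (S·k₂/k₁)^(-0.5).
= (0.573×1.53/0.101)^(-0.5) = (8.680)^(-0.5) = 0.339 mol·L⁻¹.

0.339 mol·L⁻¹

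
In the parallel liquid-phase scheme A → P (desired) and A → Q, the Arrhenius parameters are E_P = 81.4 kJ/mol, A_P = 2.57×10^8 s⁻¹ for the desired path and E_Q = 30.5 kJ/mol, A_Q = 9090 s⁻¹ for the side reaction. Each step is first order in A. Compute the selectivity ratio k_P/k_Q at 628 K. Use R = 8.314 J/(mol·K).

1.65

Since both paths have the same order in A, the concentration cancels and S_{P/Q} = k_P/k_Q = (A_P/A_Q)·exp[(E_Q−E_P)/(RT)].
(E_Q−E_P)/(RT) = (30.5−81.4)×10³/(8.314×628) = -50900/5221 = -9.749.
k_P/k_Q = (2.57×10^8/9090)·exp(-9.749) = 28273 × 5.837×10^-5 = 1.65.
Since E_P > E_Q, raising the temperature improves selectivity toward P.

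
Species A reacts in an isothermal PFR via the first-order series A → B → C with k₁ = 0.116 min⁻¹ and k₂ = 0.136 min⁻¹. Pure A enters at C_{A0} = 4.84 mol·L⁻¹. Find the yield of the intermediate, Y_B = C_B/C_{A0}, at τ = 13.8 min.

Solving the coupled first-order balances gives C_B(τ) = [k₁/(k₂−k₁)]·C_{A0}·(e^(−k₁τ) − e^(−k₂τ)).
e^(−k₁τ) = e^(−0.116×13.8) = e^(−1.601) = 0.2017; e^(−k₂τ) = e^(−1.877) = 0.1531.
C_B = 0.116×4.84/(0.136−0.116) × (0.2017−0.1531) = 28.07×0.04866 = 1.366 mol·L⁻¹.
Y_B = C_B/C_{A0} = 1.366/4.84 = 0.282.

0.282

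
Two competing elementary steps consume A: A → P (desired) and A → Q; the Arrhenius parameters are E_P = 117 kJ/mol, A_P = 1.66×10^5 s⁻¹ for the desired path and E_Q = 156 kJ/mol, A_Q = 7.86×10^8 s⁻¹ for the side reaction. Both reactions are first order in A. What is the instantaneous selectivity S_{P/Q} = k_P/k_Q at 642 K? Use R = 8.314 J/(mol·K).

Since both paths have the same order in A, the concentration cancels and S_{P/Q} = k_P/k_Q = (A_P/A_Q)·exp[(E_Q−E_P)/(RT)].
(E_Q−E_P)/(RT) = (156−117)×10³/(8.314×642) = 39000/5338 = 7.307.
k_P/k_Q = (1.66×10^5/7.86×10^8)·exp(7.307) = 2.112×10^-4 × 1490 = 0.315.

0.315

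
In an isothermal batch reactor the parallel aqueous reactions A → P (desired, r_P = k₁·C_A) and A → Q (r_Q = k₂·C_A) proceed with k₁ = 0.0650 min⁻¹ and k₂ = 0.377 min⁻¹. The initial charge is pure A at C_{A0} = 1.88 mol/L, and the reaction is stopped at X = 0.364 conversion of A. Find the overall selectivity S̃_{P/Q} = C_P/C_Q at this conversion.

0.172

C_A = C_{A0}(1−X) = 1.196 mol/L.
Both paths are first order in A, so the instantaneous fraction to P is constant: dC_P/d(−C_A) = k₁/(k₁+k₂) = 0.1471.
C_P = 0.1471·(C_{A0}−C_A) = 0.1471×0.6843 = 0.101 mol/L.
C_Q = (C_{A0}−C_A)−C_P = 0.5837 mol/L; S̃_{P/Q} = 0.1006/0.5837 = 0.172.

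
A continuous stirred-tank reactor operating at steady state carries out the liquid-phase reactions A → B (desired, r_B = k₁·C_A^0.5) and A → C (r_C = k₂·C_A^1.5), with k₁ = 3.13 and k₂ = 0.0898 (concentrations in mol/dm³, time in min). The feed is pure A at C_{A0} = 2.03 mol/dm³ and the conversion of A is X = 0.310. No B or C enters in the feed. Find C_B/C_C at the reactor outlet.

24.9

Exit C_A = C_{A0}(1−X) = 2.03×0.690 = 1.401 mol/dm³.
In a CSTR the entire volume is at exit conditions, so r_B = 3.13×1.401^0.5 = 3.704 and r_C = 0.0898×1.401^1.5 = 0.1489.
Overall selectivity = C_B/C_C = r_Bτ/(r_Cτ) = r_B/r_C = 24.9.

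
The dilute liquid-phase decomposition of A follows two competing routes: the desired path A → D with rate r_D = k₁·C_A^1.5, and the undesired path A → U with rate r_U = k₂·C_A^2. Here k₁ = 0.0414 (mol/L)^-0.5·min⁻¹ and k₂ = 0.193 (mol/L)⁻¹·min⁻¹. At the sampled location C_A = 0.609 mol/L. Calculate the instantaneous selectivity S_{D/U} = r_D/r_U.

0.275

S_{D/U} = r_D/r_U = (k₁·C_A^1.5)/(k₂·C_A^2) = (k₁/k₂)·C_A^-0.5.
= (0.0414×0.6090^1.5) / (0.193×0.6090^2) = 0.01968/0.07158 = 0.275.
The undesired path is higher order in A, so low C_A (CSTR or dilute feed) favours D.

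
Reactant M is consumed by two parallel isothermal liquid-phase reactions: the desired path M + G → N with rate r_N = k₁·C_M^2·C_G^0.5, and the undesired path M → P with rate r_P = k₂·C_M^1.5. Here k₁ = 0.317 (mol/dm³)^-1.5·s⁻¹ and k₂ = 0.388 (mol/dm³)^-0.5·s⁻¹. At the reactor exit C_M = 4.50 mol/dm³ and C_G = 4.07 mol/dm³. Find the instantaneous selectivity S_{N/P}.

3.50

S_{N/P} = r_N/r_P = (k₁·C_M^2·C_G^0.5)/(k₂·C_M^1.5) = (k₁/k₂)·C_M^0.5·C_G^0.5.
= (0.317×4.500^2×4.070^0.5) / (0.388×4.500^1.5) = 12.95/3.704 = 3.50.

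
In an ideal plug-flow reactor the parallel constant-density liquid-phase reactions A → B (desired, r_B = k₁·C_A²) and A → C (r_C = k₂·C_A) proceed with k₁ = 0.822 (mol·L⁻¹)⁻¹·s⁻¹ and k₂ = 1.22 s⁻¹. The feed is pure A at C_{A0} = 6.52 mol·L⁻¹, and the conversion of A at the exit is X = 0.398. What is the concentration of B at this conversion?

C_A = C_{A0}(1−X) = 3.925 mol·L⁻¹.
Along a PFR/batch, dC_C/dC_A = −r_C/(r_B+r_C) = −k₂/(k₂+k₁·C_A).
Integrating from C_{A0} to C_A: C_C = (1.22/0.822)·ln[(1.22+0.822·6.52)/(1.22+0.822·3.93)] = 1.484·ln(6.579/4.446) = 0.5816 mol·L⁻¹.
Then C_B = (C_{A0}−C_A) − C_C = 2.595 − 0.5816 = 2.013 mol·L⁻¹.

2.01 mol·L⁻¹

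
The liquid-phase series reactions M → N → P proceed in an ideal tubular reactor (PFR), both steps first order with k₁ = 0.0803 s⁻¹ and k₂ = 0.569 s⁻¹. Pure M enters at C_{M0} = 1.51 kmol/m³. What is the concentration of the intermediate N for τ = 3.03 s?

Solving the coupled first-order balances gives C_N(τ) = [k₁/(k₂−k₁)]·C_{M0}·(e^(−k₁τ) − e^(−k₂τ)).
e^(−k₁τ) = e^(−0.0803×3.03) = e^(−0.2433) = 0.7840; e^(−k₂τ) = e^(−1.724) = 0.1783.
C_N = 0.0803×1.51/(0.569−0.0803) × (0.7840−0.1783) = 0.2481×0.6057 = 0.1503 kmol/m³.

0.150 kmol/m³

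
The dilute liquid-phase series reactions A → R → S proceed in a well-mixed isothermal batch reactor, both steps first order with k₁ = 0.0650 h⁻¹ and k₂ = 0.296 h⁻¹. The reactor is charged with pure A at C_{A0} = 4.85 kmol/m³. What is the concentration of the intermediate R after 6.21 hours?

For first-order series with pure A initially, C_R(t) = k₁C_{A0}/(k₂−k₁)·(e^(−k₁t) − e^(−k₂t)).
e^(−k₁t) = e^(−0.0650×6.21) = e^(−0.4037) = 0.6679; e^(−k₂t) = e^(−1.838) = 0.1591.
C_R = 0.0650×4.85/(0.296−0.0650) × (0.6679−0.1591) = 1.365×0.5088 = 0.6943 kmol/m³.

0.694 kmol/m³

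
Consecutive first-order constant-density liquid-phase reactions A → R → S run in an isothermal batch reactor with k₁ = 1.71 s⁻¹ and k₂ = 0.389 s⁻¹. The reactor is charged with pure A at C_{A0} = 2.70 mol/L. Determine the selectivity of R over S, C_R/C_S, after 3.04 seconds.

Solving the coupled first-order balances gives C_R(t) = [k₁/(k₂−k₁)]·C_{A0}·(e^(−k₁t) − e^(−k₂t)).
e^(−k₁t) = e^(−1.71×3.04) = e^(−5.198) = 0.005525; e^(−k₂t) = e^(−1.183) = 0.3065.
C_R = 1.71×2.70/(0.389−1.71) × (0.005525−0.3065) = (-3.495)×(-0.3010) = 1.052 mol/L.
C_A = C_{A0}e^(−k₁t) = 0.01492 mol/L, so C_S = C_{A0}−C_A−C_R = 1.633 mol/L; C_R/C_S = 0.644.

0.644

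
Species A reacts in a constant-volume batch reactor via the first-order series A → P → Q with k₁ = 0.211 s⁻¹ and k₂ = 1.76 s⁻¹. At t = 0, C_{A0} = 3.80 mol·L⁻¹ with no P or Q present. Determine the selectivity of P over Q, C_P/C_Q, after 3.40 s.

0.148

For first-order series with pure A initially, C_P(t) = k₁C_{A0}/(k₂−k₁)·(e^(−k₁t) − e^(−k₂t)).
e^(−k₁t) = e^(−0.211×3.40) = e^(−0.7174) = 0.4880; e^(−k₂t) = e^(−5.984) = 0.002519.
C_P = 0.211×3.80/(1.76−0.211) × (0.4880−0.002519) = 0.5176×0.4855 = 0.2513 mol·L⁻¹.
C_A = C_{A0}e^(−k₁t) = 1.854 mol·L⁻¹, so C_Q = C_{A0}−C_A−C_P = 1.694 mol·L⁻¹; C_P/C_Q = 0.148.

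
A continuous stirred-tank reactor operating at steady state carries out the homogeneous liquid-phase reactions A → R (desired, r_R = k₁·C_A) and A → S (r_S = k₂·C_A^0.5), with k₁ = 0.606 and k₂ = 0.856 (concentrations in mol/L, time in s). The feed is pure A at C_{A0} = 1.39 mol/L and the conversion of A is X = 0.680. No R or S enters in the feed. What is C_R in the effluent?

Exit C_A = C_{A0}(1−X) = 1.39×0.320 = 0.4448 mol/L.
Rates in a CSTR are evaluated at the outlet concentration: r_R = 0.606×0.4448 = 0.2695, r_S = 0.856×0.4448^0.5 = 0.5709.
Fraction of consumed A going to R: r_R/(r_R+r_S) = 0.3207.
C_R = 0.3207·C_{A0}·X = 0.3207×1.39×0.680 = 0.303 mol/L.

0.303 mol/L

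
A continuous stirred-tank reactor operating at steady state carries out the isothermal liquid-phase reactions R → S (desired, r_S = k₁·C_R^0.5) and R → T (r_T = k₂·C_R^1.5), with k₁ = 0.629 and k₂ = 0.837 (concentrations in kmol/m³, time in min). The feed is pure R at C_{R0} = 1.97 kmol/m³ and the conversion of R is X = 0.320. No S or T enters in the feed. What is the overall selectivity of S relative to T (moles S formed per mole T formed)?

0.561

Exit C_R = C_{R0}(1−X) = 1.97×0.680 = 1.340 kmol/m³.
Rates in a CSTR are evaluated at the outlet concentration: r_S = 0.629×1.340^0.5 = 0.7280, r_T = 0.837×1.340^1.5 = 1.298.
Overall selectivity = C_S/C_T = r_Sτ/(r_Tτ) = r_S/r_T = 0.561.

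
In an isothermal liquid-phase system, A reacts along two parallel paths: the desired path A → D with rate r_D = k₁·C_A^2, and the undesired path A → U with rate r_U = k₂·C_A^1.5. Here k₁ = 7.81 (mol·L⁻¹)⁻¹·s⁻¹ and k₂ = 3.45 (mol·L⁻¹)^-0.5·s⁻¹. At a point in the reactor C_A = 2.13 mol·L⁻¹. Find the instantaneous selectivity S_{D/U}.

3.30

S_{D/U} = r_D/r_U = (k₁·C_A^2)/(k₂·C_A^1.5) = (k₁/k₂)·C_A^0.5.
= (7.81×2.130^2) / (3.45×2.130^1.5) = 35.43/10.72 = 3.30.
Since the desired path is higher order in A, keeping C_A high (PFR or concentrated feed) favours D.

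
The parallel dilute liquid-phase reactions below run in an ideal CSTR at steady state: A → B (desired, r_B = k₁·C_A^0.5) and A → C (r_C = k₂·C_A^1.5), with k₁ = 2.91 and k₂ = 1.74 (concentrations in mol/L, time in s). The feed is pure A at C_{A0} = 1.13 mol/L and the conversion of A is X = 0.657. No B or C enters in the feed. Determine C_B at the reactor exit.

0.603 mol/L

Exit C_A = C_{A0}(1−X) = 1.13×0.343 = 0.3876 mol/L.
A CSTR operates uniformly at the exit composition, giving r_B = 1.812 and r_C = 0.4199 (each k·C_A^n at C_A = 0.3876).
Fraction of consumed A going to B: r_B/(r_B+r_C) = 0.8118.
C_B = 0.8118·C_{A0}·X = 0.8118×1.13×0.657 = 0.603 mol/L.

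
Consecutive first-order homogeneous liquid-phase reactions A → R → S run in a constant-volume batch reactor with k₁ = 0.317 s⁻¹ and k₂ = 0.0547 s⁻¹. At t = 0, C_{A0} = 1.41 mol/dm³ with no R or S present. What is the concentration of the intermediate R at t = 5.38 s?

0.960 mol/dm³

The intermediate concentration in a first-order A→B→C sequence is C_R = k₁C_{A0}(e^(−k₁t) − e^(−k₂t))/(k₂−k₁).
e^(−k₁t) = e^(−0.317×5.38) = e^(−1.705) = 0.1817; e^(−k₂t) = e^(−0.2943) = 0.7451.
C_R = 0.317×1.41/(0.0547−0.317) × (0.1817−0.7451) = (-1.704)×(-0.5634) = 0.9600 mol/dm³.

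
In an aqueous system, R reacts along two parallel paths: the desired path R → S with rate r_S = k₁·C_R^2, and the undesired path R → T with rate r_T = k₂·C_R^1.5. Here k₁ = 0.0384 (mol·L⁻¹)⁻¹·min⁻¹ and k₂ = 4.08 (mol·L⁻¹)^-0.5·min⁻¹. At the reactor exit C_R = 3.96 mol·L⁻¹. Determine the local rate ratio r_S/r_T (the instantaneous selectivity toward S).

S_{S/T} = r_S/r_T = (k₁·C_R^2)/(k₂·C_R^1.5) = (k₁/k₂)·C_R^0.5.
= (0.0384×3.960^2) / (4.08×3.960^1.5) = 0.6022/32.15 = 0.0187.

0.0187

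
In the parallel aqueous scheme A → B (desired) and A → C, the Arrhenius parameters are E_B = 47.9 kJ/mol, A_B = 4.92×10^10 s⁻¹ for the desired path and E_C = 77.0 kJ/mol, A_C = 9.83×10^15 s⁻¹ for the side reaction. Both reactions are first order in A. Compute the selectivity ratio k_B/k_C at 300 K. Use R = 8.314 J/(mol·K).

0.584

k_B/k_C = (A_B/A_C)·exp[−(E_B−E_C)/(RT)] = (A_B/A_C)·exp[(E_C−E_B)/(RT)].
(E_C−E_B)/(RT) = (77.0−47.9)×10³/(8.314×300) = 29100/2494 = 11.67.
k_B/k_C = (4.92×10^10/9.83×10^15)·exp(11.67) = 5.005×10^-6 × 1.167×10^5 = 0.584.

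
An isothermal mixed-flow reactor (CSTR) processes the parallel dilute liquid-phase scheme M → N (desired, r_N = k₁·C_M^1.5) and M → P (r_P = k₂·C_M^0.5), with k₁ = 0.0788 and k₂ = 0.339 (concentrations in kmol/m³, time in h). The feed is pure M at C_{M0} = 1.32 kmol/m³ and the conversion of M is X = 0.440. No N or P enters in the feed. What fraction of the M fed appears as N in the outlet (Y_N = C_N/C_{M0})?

Exit C_M = C_{M0}(1−X) = 1.32×0.560 = 0.7392 kmol/m³.
A CSTR operates uniformly at the exit composition, giving r_N = 0.05008 and r_P = 0.2915 (each k·C_M^n at C_M = 0.7392).
Fraction of consumed M going to N: r_N/(r_N+r_P) = 0.1466.
C_N = 0.1466·C_{M0}·X = 0.1466×1.32×0.440 = 0.0852 kmol/m³; Y_N = C_N/C_{M0} = 0.0645.

0.0645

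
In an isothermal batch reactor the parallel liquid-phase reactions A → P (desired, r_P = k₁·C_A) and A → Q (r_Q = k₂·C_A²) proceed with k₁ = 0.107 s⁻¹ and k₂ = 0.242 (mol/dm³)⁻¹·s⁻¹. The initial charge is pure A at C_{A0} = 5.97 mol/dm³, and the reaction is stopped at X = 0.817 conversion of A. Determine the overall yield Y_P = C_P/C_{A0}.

C_A = C_{A0}(1−X) = 1.093 mol/dm³.
Along a PFR/batch, dC_P/dC_A = −r_P/(r_P+r_Q) = −k₁/(k₁+k₂·C_A).
Integrating from C_{A0} to C_A: C_P = (0.107/0.242)·ln[(0.107+0.242·5.97)/(0.107+0.242·1.09)] = 0.4421·ln(1.552/0.3714) = 0.6322 mol/dm³.
Y_P = C_P/C_{A0} = 0.6322/5.97 = 0.106.

0.106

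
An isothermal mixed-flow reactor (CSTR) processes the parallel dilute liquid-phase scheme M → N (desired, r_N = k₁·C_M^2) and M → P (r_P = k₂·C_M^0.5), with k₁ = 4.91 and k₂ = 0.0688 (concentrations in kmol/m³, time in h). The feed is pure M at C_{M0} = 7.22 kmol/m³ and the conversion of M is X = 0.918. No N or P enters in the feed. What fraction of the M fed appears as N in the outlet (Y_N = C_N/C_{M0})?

Exit C_M = C_{M0}(1−X) = 7.22×0.0820 = 0.5920 kmol/m³.
A CSTR operates uniformly at the exit composition, giving r_N = 1.721 and r_P = 0.05294 (each k·C_M^n at C_M = 0.5920).
Fraction of consumed M going to N: r_N/(r_N+r_P) = 0.9702.
C_N = 0.9702·C_{M0}·X = 0.9702×7.22×0.918 = 6.43 kmol/m³; Y_N = C_N/C_{M0} = 0.891.

0.891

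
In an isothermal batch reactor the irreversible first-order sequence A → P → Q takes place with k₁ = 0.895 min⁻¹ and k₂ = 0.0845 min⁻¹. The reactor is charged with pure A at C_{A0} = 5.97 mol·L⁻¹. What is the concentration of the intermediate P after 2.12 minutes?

4.52 mol·L⁻¹

Solving the coupled first-order balances gives C_P(t) = [k₁/(k₂−k₁)]·C_{A0}·(e^(−k₁t) − e^(−k₂t)).
e^(−k₁t) = e^(−0.895×2.12) = e^(−1.897) = 0.1500; e^(−k₂t) = e^(−0.1791) = 0.8360.
C_P = 0.895×5.97/(0.0845−0.895) × (0.1500−0.8360) = (-6.592)×(-0.6860) = 4.523 mol·L⁻¹.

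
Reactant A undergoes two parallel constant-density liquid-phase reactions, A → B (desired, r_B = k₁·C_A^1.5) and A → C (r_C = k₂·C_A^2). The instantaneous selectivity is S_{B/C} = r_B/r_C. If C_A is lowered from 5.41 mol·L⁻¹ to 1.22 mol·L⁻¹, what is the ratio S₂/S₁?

S_{B/C} = (k₁/k₂)·C_A^-0.5, so S₂/S₁ = (C_{A,2}/C_{A,1})^-0.5.
= (1.22/5.41)^(-0.5) = (0.2255)^(-0.5) = 2.11.

2.11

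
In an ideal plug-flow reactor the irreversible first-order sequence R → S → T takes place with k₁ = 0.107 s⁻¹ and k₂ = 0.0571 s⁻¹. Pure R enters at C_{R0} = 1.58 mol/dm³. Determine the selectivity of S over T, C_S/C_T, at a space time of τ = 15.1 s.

For first-order series with pure R initially, C_S(τ) = k₁C_{R0}/(k₂−k₁)·(e^(−k₁τ) − e^(−k₂τ)).
e^(−k₁τ) = e^(−0.107×15.1) = e^(−1.616) = 0.1988; e^(−k₂τ) = e^(−0.8622) = 0.4222.
C_S = 0.107×1.58/(0.0571−0.107) × (0.1988−0.4222) = (-3.388)×(-0.2235) = 0.7571 mol/dm³.
C_R = C_{R0}e^(−k₁τ) = 0.3140 mol/dm³, so C_T = C_{R0}−C_R−C_S = 0.5088 mol/dm³; C_S/C_T = 1.49.

1.49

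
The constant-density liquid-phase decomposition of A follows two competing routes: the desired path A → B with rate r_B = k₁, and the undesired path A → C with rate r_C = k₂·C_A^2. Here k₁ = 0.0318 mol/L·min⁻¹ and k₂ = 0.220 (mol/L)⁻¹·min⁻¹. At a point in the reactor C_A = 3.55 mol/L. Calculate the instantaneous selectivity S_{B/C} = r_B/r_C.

0.0115

S_{B/C} = r_B/r_C = (k₁)/(k₂·C_A^2) = (k₁/k₂)·C_A^-2.
= (0.0318) / (0.220×3.550^2) = 0.03180/2.773 = 0.0115.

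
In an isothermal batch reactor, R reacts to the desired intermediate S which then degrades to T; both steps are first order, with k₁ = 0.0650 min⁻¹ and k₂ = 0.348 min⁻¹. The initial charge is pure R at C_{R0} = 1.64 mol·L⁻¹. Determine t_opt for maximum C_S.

The intermediate peaks when r₁ = r₂, i.e. k₁e^(−k₁t) = k₂e^(−k₂t), giving t_opt = ln(k₂/k₁)/(k₂−k₁).
= ln(0.348/0.0650)/(0.348−0.0650) = ln(5.354)/0.2830 = 1.678/0.2830 = 5.93 min.

5.93 min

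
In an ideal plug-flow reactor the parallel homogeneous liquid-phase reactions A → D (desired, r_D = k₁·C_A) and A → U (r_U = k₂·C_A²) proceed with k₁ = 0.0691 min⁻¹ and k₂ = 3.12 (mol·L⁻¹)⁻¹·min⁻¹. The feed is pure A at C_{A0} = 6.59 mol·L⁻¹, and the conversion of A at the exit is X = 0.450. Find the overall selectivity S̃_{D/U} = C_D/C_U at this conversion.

C_A = C_{A0}(1−X) = 3.625 mol·L⁻¹.
Along a PFR/batch, dC_D/dC_A = −r_D/(r_D+r_U) = −k₁/(k₁+k₂·C_A).
Integrating from C_{A0} to C_A: C_D = (0.0691/3.12)·ln[(0.0691+3.12·6.59)/(0.0691+3.12·3.62)] = 0.02215·ln(20.63/11.38) = 0.01318 mol·L⁻¹.
C_U = (C_{A0}−C_A)−C_D = 2.952 mol·L⁻¹; S̃_{D/U} = 0.01318/2.952 = 0.00446.

0.00446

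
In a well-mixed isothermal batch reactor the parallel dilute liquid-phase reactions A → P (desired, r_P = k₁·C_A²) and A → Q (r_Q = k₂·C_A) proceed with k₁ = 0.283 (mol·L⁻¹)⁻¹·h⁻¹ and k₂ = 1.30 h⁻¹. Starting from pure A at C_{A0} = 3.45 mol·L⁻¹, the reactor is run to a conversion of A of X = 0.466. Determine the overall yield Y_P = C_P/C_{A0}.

C_A = C_{A0}(1−X) = 1.842 mol·L⁻¹.
Along a PFR/batch, dC_Q/dC_A = −r_Q/(r_P+r_Q) = −k₂/(k₂+k₁·C_A).
Integrating from C_{A0} to C_A: C_Q = (1.30/0.283)·ln[(1.30+0.283·3.45)/(1.30+0.283·1.84)] = 4.594·ln(2.276/1.821) = 1.024 mol·L⁻¹.
Then C_P = (C_{A0}−C_A) − C_Q = 1.608 − 1.024 = 0.5834 mol·L⁻¹.
Y_P = C_P/C_{A0} = 0.5834/3.45 = 0.169.

0.169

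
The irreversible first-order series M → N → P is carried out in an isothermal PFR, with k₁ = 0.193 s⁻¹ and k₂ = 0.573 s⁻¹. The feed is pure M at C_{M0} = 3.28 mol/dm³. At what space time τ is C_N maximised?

The intermediate peaks when r₁ = r₂, i.e. k₁e^(−k₁τ) = k₂e^(−k₂τ), giving τ_opt = ln(k₂/k₁)/(k₂−k₁).
= ln(0.573/0.193)/(0.573−0.193) = ln(2.969)/0.3800 = 1.088/0.3800 = 2.86 s.

2.86 s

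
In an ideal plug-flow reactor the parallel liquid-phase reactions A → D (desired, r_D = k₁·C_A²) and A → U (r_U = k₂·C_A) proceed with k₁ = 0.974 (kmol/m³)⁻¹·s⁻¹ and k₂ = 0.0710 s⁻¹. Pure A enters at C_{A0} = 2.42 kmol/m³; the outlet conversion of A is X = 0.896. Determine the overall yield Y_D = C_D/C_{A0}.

C_A = C_{A0}(1−X) = 0.2517 kmol/m³.
Along a PFR/batch, dC_U/dC_A = −r_U/(r_D+r_U) = −k₂/(k₂+k₁·C_A).
Integrating from C_{A0} to C_A: C_U = (0.0710/0.974)·ln[(0.0710+0.974·2.42)/(0.0710+0.974·0.252)] = 0.07290·ln(2.428/0.3161) = 0.1486 kmol/m³.
Then C_D = (C_{A0}−C_A) − C_U = 2.168 − 0.1486 = 2.020 kmol/m³.
Y_D = C_D/C_{A0} = 2.020/2.42 = 0.835.

0.835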